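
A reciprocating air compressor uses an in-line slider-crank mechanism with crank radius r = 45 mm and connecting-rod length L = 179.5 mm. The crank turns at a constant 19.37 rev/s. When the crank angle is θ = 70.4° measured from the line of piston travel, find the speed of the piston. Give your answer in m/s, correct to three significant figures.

ω = 2π·19.4 = 121.7 rad/s
For an in-line slider-crank, x = r cosθ + √(L² − r² sin²θ), so v = −rω sinθ·[1 + r cosθ/√(L² − r² sin²θ)].
With r = 0.045 m, L = 0.1795 m, θ = 70.4°: √(L² − r² sin²θ) = 0.17442 m.
v = −0.045·121.7·0.94206·[1 + 0.045·0.33545/0.17442] = -5.6059 m/s.
|v| = 5.6059 m/s.

5.61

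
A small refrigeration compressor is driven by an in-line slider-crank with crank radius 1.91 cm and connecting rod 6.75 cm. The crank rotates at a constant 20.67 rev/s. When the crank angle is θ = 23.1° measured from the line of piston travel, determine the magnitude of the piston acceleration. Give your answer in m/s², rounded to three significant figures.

361

ω = 2π·20.7 = 129.9 rad/s
x(θ) = r cosθ + √(L² − r² sin²θ); with ω constant, a = ω²·d²x/dθ².
d²x/dθ² = −r cosθ − r²(cos2θ)/√u − r⁴ sin²2θ/(4u^{3/2}),  u = L² − r² sin²θ = 0.0045001 m².
Substituting r = 0.0191 m, L = 0.0675 m, θ = 23.1°: d²x/dθ² = -0.02139 m.
a = ω²·d²x/dθ² = (129.9)²·(-0.02139) = -360.79 m/s²;  |a| = 360.79 m/s².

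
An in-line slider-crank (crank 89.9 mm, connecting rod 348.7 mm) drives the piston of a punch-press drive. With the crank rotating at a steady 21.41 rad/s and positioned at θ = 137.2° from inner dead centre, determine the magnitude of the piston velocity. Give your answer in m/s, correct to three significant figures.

ω = 21.41 rad/s
For an in-line slider-crank, x = r cosθ + √(L² − r² sin²θ), so v = −rω sinθ·[1 + r cosθ/√(L² − r² sin²θ)].
With r = 0.0899 m, L = 0.3487 m, θ = 137.2°: √(L² − r² sin²θ) = 0.34331 m.
v = −0.0899·21.41·0.67944·[1 + 0.0899·-0.73373/0.34331] = -1.0565 m/s.
|v| = 1.0565 m/s.

1.06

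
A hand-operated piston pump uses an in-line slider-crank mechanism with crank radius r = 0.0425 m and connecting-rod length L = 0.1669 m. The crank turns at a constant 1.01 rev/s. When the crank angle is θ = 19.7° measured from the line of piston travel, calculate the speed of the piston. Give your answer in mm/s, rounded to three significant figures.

ω = 2π·1.01 = 6.346 rad/s
For an in-line slider-crank, x = r cosθ + √(L² − r² sin²θ), so v = −rω sinθ·[1 + r cosθ/√(L² − r² sin²θ)].
With r = 0.0425 m, L = 0.1669 m, θ = 19.7°: √(L² − r² sin²θ) = 0.16628 m.
v = −0.0425·6.346·0.33710·[1 + 0.0425·0.94147/0.16628] = -0.11279 m/s.
|v| = 0.11279 m/s = 112.79 mm/s.

113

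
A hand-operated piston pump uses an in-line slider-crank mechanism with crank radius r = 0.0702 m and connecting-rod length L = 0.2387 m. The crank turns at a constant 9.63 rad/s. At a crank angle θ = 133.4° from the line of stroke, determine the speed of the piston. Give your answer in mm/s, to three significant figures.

ω = 9.63 rad/s
For an in-line slider-crank, x = r cosθ + √(L² − r² sin²θ), so v = −rω sinθ·[1 + r cosθ/√(L² − r² sin²θ)].
With r = 0.0702 m, L = 0.2387 m, θ = 133.4°: √(L² − r² sin²θ) = 0.23319 m.
v = −0.0702·9.63·0.72657·[1 + 0.0702·-0.68709/0.23319] = -0.38958 m/s.
|v| = 0.38958 m/s = 389.58 mm/s.

390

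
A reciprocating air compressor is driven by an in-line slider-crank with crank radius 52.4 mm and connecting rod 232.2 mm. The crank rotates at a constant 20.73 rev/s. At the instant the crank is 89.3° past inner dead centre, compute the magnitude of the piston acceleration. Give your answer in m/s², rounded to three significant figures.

195

ω = 2π·20.7 = 130.3 rad/s
x(θ) = r cosθ + √(L² − r² sin²θ); with ω constant, a = ω²·d²x/dθ².
d²x/dθ² = −r cosθ − r²(cos2θ)/√u − r⁴ sin²2θ/(4u^{3/2}),  u = L² − r² sin²θ = 0.0511715 m².
Substituting r = 0.0524 m, L = 0.2322 m, θ = 89.3°: d²x/dθ² = +0.011494 m.
a = ω²·d²x/dθ² = (130.3)²·(+0.011494) = +195 m/s²;  |a| = 195 m/s².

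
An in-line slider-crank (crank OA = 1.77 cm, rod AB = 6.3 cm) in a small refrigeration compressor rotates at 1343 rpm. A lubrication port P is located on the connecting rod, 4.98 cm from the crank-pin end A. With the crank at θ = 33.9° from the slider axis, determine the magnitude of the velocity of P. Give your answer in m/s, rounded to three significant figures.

1.70

ω = 140.6 rad/s.  Crank-pin speed |V_A| = rω = 2.4893 m/s, perpendicular to OA.
Rod angle: sinφ = −(r/L) sinθ ⇒ φ = -9.015°; ω_rod = −rω cosθ/√(L²−r²sin²θ) = -33.206 rad/s.
V_P = V_A + ω_rod × AP, with AP = 0.0498 m along the rod.
Components: V_Px = −rω sinθ − a·ω_rod·sinφ = -1.6475 m/s;  V_Py = rω cosθ + a·ω_rod·cosφ = +0.43291 m/s.
|V_P| = √(V_Px² + V_Py²) = 1.7035 m/s.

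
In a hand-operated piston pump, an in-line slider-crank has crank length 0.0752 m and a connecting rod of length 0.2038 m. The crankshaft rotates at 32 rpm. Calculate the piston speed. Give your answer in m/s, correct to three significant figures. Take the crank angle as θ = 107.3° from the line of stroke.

ω = 2π·32/60 = 3.351 rad/s
For an in-line slider-crank, x = r cosθ + √(L² − r² sin²θ), so v = −rω sinθ·[1 + r cosθ/√(L² − r² sin²θ)].
With r = 0.0752 m, L = 0.2038 m, θ = 107.3°: √(L² − r² sin²θ) = 0.19073 m.
v = −0.0752·3.351·0.95476·[1 + 0.0752·-0.29737/0.19073] = -0.21239 m/s.
|v| = 0.21239 m/s.

0.212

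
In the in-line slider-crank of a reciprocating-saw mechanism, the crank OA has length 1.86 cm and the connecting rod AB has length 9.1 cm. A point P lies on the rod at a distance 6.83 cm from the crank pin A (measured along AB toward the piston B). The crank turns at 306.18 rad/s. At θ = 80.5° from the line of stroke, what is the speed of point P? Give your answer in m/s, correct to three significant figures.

5.77

ω = 306.2 rad/s.  Crank-pin speed |V_A| = rω = 5.6949 m/s, perpendicular to OA.
Rod angle: sinφ = −(r/L) sinθ ⇒ φ = -11.630°; ω_rod = −rω cosθ/√(L²−r²sin²θ) = -10.545 rad/s.
V_P = V_A + ω_rod × AP, with AP = 0.0683 m along the rod.
Components: V_Px = −rω sinθ − a·ω_rod·sinφ = -5.762 m/s;  V_Py = rω cosθ + a·ω_rod·cosφ = +0.23447 m/s.
|V_P| = √(V_Px² + V_Py²) = 5.7668 m/s.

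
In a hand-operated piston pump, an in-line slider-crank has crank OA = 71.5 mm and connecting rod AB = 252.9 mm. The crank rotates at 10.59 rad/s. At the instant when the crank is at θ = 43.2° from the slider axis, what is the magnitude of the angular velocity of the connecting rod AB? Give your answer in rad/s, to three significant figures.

2.22

ω = 10.59 rad/s
The rod makes angle φ with the slider axis where L sinφ = r sinθ; differentiating, L cosφ·φ̇ = r ω cosθ.
L cosφ = √(L² − r² sin²θ) = 0.24812 m.
|ω_rod| = r ω |cosθ| / √(L² − r² sin²θ) = 0.0715·10.59·0.72897/0.24812 = 2.2246 rad/s.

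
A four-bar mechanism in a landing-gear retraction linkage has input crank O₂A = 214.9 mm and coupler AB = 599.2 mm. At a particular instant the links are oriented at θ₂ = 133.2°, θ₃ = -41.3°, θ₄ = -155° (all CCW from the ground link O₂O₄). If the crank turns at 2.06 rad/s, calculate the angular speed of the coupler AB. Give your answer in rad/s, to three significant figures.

0.766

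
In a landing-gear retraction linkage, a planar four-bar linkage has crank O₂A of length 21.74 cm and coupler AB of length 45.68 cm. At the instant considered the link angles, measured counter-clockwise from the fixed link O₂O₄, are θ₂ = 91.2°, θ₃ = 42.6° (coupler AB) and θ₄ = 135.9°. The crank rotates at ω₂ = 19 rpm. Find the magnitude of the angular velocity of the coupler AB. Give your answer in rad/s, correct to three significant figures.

ω₂ = 1.99 rad/s (from 19 rpm).
Differentiating the loop-closure r₂e^{iθ₂}+r₃e^{iθ₃}=r₁+r₄e^{iθ₄} gives r₂ω₂e^{iθ₂}+r₃ω₃e^{iθ₃}=r₄ω₄e^{iθ₄}.
Eliminating the other unknown: ω₃ = r₂ω₂ sin(θ₄−θ₂) / [r₃ sin(θ₃−θ₄)].
Numerator sine = +0.70339; denominator sine = -0.99834.
Result = 0.2174·1.99·(+0.70339) / (0.4568·(-0.99834)) = -0.66717 rad/s; magnitude 0.66717 rad/s.

0.667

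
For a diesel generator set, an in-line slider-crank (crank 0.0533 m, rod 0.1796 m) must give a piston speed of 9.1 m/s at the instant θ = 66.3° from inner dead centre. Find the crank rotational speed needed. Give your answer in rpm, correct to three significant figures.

1580

For an in-line slider-crank, |v_piston| = rω|sinθ|·[1 + r cosθ/√(L² − r² sin²θ)].
With r = 0.0533 m, L = 0.1796 m, θ = 66.3°: the bracketed kinematic factor |dx/dθ| = 0.054854 m.
ω = v/|dx/dθ| = 9.1/0.054854 = 165.89 rad/s.
N = 60ω/(2π) = 1584.2 rpm.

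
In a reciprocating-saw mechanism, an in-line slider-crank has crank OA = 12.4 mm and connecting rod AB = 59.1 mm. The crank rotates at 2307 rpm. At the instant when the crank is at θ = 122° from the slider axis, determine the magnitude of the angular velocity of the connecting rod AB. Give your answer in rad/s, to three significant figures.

ω = 241.6 rad/s (converted from 2307 rpm).
The rod makes angle φ with the slider axis where L sinφ = r sinθ; differentiating, L cosφ·φ̇ = r ω cosθ.
L cosφ = √(L² − r² sin²θ) = 0.058157 m.
|ω_rod| = r ω |cosθ| / √(L² − r² sin²θ) = 0.0124·241.6·0.52992/0.058157 = 27.296 rad/s.

27.3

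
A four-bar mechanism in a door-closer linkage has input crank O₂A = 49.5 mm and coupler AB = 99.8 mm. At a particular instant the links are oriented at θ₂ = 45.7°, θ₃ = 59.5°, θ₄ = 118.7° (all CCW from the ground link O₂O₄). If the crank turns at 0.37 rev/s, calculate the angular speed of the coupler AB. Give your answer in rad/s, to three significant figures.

1.28

ω₂ = 2.325 rad/s (from 0.37 rev/s).
Differentiating the loop-closure r₂e^{iθ₂}+r₃e^{iθ₃}=r₁+r₄e^{iθ₄} gives r₂ω₂e^{iθ₂}+r₃ω₃e^{iθ₃}=r₄ω₄e^{iθ₄}.
Eliminating the other unknown: ω₃ = r₂ω₂ sin(θ₄−θ₂) / [r₃ sin(θ₃−θ₄)].
Numerator sine = +0.95630; denominator sine = -0.85896.
Result = 0.0495·2.325·(+0.95630) / (0.0998·(-0.85896)) = -1.2837 rad/s; magnitude 1.2837 rad/s.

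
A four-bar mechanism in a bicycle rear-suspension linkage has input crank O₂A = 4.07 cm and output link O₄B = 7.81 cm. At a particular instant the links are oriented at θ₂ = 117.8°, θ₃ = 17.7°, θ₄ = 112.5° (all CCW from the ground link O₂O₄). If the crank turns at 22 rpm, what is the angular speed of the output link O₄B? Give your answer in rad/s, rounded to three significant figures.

ω₂ = 2.304 rad/s (from 22 rpm).
Differentiating the loop-closure r₂e^{iθ₂}+r₃e^{iθ₃}=r₁+r₄e^{iθ₄} gives r₂ω₂e^{iθ₂}+r₃ω₃e^{iθ₃}=r₄ω₄e^{iθ₄}.
Eliminating the other unknown: ω₄ = r₂ω₂ sin(θ₂−θ₃) / [r₄ sin(θ₄−θ₃)].
Numerator sine = +0.98450; denominator sine = +0.99649.
Result = 0.0407·2.304·(+0.98450) / (0.0781·(+0.99649)) = +1.1861 rad/s; magnitude 1.1861 rad/s.

1.19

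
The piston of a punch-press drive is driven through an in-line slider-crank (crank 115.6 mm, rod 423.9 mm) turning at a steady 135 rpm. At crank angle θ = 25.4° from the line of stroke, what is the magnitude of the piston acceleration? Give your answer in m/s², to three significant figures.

ω = 2π·135/60 = 14.14 rad/s
x(θ) = r cosθ + √(L² − r² sin²θ); with ω constant, a = ω²·d²x/dθ².
d²x/dθ² = −r cosθ − r²(cos2θ)/√u − r⁴ sin²2θ/(4u^{3/2}),  u = L² − r² sin²θ = 0.177233 m².
Substituting r = 0.1156 m, L = 0.4239 m, θ = 25.4°: d²x/dθ² = -0.12485 m.
a = ω²·d²x/dθ² = (14.14)²·(-0.12485) = -24.952 m/s²;  |a| = 24.952 m/s².

25.0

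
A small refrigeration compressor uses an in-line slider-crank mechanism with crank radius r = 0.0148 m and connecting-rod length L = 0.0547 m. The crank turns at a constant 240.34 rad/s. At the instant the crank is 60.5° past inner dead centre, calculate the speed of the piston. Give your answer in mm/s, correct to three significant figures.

3520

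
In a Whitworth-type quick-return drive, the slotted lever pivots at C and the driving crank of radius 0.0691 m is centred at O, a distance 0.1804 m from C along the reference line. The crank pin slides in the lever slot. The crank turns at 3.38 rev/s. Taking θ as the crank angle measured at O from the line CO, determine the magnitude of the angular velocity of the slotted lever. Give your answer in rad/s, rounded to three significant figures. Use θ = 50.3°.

5.08

ω = 21.24 rad/s (from 3.38 rev/s).
Crank pin A relative to C: A = (d + r cosθ, r sinθ); lever angle φ = atan2(r sinθ, d + r cosθ).
Differentiating tanφ: φ̇ = rω(d cosθ + r)/(d² + r² + 2dr cosθ).
d² + r² + 2dr cosθ = |CA|² = 0.0532443 m²;  d cosθ + r = +0.18433 m.
|ω_lever| = |0.0691·21.24·+0.18433| / 0.0532443 = 5.0805 rad/s.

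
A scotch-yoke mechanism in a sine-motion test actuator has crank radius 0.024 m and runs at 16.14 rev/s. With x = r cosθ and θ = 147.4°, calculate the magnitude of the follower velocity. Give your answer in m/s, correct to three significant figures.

ω = 101.4 rad/s (from 16.14 rev/s).
x = r cosθ ⇒ ẋ = −rω sinθ.
|v| = rω|sinθ| = 0.024·101.4·|sin 147.4°| = 1.3113 m/s.

1.31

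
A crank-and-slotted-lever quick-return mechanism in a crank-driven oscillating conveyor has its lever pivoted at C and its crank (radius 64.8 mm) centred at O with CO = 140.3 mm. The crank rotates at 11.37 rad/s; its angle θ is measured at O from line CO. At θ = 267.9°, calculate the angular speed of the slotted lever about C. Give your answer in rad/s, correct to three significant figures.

1.89

ω = 11.37 rad/s
Crank pin A relative to C: A = (d + r cosθ, r sinθ); lever angle φ = atan2(r sinθ, d + r cosθ).
Differentiating tanφ: φ̇ = rω(d cosθ + r)/(d² + r² + 2dr cosθ).
d² + r² + 2dr cosθ = |CA|² = 0.0232168 m²;  d cosθ + r = +0.059659 m.
|ω_lever| = |0.0648·11.37·+0.059659| / 0.0232168 = 1.8932 rad/s.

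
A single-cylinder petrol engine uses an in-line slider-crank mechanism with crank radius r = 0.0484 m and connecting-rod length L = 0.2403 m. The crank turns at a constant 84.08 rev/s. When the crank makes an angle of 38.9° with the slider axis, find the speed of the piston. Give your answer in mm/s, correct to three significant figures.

ω = 2π·84.1 = 528.3 rad/s
For an in-line slider-crank, x = r cosθ + √(L² − r² sin²θ), so v = −rω sinθ·[1 + r cosθ/√(L² − r² sin²θ)].
With r = 0.0484 m, L = 0.2403 m, θ = 38.9°: √(L² − r² sin²θ) = 0.23837 m.
v = −0.0484·528.3·0.62796·[1 + 0.0484·0.77824/0.23837] = -18.594 m/s.
|v| = 18.594 m/s = 18594 mm/s.

18600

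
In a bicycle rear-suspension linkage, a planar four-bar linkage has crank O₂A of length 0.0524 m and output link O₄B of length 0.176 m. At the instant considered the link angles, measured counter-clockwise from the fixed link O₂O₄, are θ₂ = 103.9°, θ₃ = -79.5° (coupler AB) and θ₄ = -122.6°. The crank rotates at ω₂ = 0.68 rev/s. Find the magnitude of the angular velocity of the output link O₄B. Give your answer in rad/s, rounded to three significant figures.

0.110

ω₂ = 4.273 rad/s (from 0.68 rev/s).
Differentiating the loop-closure r₂e^{iθ₂}+r₃e^{iθ₃}=r₁+r₄e^{iθ₄} gives r₂ω₂e^{iθ₂}+r₃ω₃e^{iθ₃}=r₄ω₄e^{iθ₄}.
Eliminating the other unknown: ω₄ = r₂ω₂ sin(θ₂−θ₃) / [r₄ sin(θ₄−θ₃)].
Numerator sine = -0.05931; denominator sine = -0.68327.
Result = 0.0524·4.273·(-0.05931) / (0.176·(-0.68327)) = +0.11041 rad/s; magnitude 0.11041 rad/s.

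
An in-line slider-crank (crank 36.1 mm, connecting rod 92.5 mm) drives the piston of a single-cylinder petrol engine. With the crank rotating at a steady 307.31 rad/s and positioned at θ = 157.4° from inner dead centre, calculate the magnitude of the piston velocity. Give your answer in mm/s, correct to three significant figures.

ω = 307.3 rad/s
For an in-line slider-crank, x = r cosθ + √(L² − r² sin²θ), so v = −rω sinθ·[1 + r cosθ/√(L² − r² sin²θ)].
With r = 0.0361 m, L = 0.0925 m, θ = 157.4°: √(L² − r² sin²θ) = 0.091454 m.
v = −0.0361·307.3·0.38430·[1 + 0.0361·-0.92321/0.091454] = -2.7097 m/s.
|v| = 2.7097 m/s = 2709.7 mm/s.

2710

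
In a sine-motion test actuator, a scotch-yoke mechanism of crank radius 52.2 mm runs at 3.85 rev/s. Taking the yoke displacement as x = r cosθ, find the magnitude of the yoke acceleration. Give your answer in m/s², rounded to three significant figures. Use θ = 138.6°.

22.9

ω = 24.19 rad/s (from 3.85 rev/s).
x = r cosθ ⇒ ẍ = −rω² cosθ (ω constant).
|a| = rω²|cosθ| = 0.0522·(24.19)²·|cos 138.6°| = 22.913 m/s².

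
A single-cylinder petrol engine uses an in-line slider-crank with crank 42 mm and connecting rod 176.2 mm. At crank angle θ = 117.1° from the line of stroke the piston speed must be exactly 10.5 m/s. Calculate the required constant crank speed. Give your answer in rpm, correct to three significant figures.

3020

For an in-line slider-crank, |v_piston| = rω|sinθ|·[1 + r cosθ/√(L² − r² sin²θ)].
With r = 0.042 m, L = 0.1762 m, θ = 117.1°: the bracketed kinematic factor |dx/dθ| = 0.033234 m.
ω = v/|dx/dθ| = 10.5/0.033234 = 315.94 rad/s.
N = 60ω/(2π) = 3017 rpm.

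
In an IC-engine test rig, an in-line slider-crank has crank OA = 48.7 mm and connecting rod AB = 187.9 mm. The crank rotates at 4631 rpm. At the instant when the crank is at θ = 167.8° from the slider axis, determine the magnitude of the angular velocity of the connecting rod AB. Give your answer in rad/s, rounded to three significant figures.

ω = 485 rad/s (converted from 4631 rpm).
The rod makes angle φ with the slider axis where L sinφ = r sinθ; differentiating, L cosφ·φ̇ = r ω cosθ.
L cosφ = √(L² − r² sin²θ) = 0.18762 m.
|ω_rod| = r ω |cosθ| / √(L² − r² sin²θ) = 0.0487·485·0.97742/0.18762 = 123.04 rad/s.

123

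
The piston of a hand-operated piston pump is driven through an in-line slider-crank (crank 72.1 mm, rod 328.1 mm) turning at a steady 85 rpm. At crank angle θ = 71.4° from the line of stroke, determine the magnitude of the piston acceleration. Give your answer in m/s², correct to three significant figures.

0.806

ω = 2π·85/60 = 8.901 rad/s
x(θ) = r cosθ + √(L² − r² sin²θ); with ω constant, a = ω²·d²x/dθ².
d²x/dθ² = −r cosθ − r²(cos2θ)/√u − r⁴ sin²2θ/(4u^{3/2}),  u = L² − r² sin²θ = 0.10298 m².
Substituting r = 0.0721 m, L = 0.3281 m, θ = 71.4°: d²x/dθ² = -0.010169 m.
a = ω²·d²x/dθ² = (8.901)²·(-0.010169) = -0.80566 m/s²;  |a| = 0.80566 m/s².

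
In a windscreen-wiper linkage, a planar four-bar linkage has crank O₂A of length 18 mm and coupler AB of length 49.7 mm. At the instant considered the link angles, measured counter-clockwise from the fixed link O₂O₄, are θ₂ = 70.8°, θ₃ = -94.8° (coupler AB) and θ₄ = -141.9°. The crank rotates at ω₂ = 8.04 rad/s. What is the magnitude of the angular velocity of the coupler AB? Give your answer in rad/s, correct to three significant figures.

ω₂ = 8.04 rad/s
Differentiating the loop-closure r₂e^{iθ₂}+r₃e^{iθ₃}=r₁+r₄e^{iθ₄} gives r₂ω₂e^{iθ₂}+r₃ω₃e^{iθ₃}=r₄ω₄e^{iθ₄}.
Eliminating the other unknown: ω₃ = r₂ω₂ sin(θ₄−θ₂) / [r₃ sin(θ₃−θ₄)].
Numerator sine = +0.54024; denominator sine = +0.73254.
Result = 0.018·8.04·(+0.54024) / (0.0497·(+0.73254)) = +2.1475 rad/s; magnitude 2.1475 rad/s.

2.15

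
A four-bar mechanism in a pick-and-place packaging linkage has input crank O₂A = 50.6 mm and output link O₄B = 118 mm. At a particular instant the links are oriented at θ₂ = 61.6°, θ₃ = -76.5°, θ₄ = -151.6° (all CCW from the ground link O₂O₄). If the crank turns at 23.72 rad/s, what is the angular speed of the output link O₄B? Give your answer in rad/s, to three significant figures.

7.03

ω₂ = 23.72 rad/s
Differentiating the loop-closure r₂e^{iθ₂}+r₃e^{iθ₃}=r₁+r₄e^{iθ₄} gives r₂ω₂e^{iθ₂}+r₃ω₃e^{iθ₃}=r₄ω₄e^{iθ₄}.
Eliminating the other unknown: ω₄ = r₂ω₂ sin(θ₂−θ₃) / [r₄ sin(θ₄−θ₃)].
Numerator sine = +0.66783; denominator sine = -0.96638.
Result = 0.0506·23.72·(+0.66783) / (0.118·(-0.96638)) = -7.0292 rad/s; magnitude 7.0292 rad/s.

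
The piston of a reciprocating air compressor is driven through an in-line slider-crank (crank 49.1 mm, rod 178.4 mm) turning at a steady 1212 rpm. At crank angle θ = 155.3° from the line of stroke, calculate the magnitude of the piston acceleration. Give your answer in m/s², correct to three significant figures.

574

ω = 2π·1212/60 = 126.9 rad/s
x(θ) = r cosθ + √(L² − r² sin²θ); with ω constant, a = ω²·d²x/dθ².
d²x/dθ² = −r cosθ − r²(cos2θ)/√u − r⁴ sin²2θ/(4u^{3/2}),  u = L² − r² sin²θ = 0.0314056 m².
Substituting r = 0.0491 m, L = 0.1784 m, θ = 155.3°: d²x/dθ² = +0.035604 m.
a = ω²·d²x/dθ² = (126.9)²·(+0.035604) = +573.54 m/s²;  |a| = 573.54 m/s².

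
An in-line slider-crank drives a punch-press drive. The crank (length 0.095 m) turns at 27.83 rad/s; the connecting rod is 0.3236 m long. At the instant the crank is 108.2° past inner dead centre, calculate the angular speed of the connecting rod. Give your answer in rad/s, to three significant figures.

2.66

ω = 27.83 rad/s
The rod makes angle φ with the slider axis where L sinφ = r sinθ; differentiating, L cosφ·φ̇ = r ω cosθ.
L cosφ = √(L² − r² sin²θ) = 0.31076 m.
|ω_rod| = r ω |cosθ| / √(L² − r² sin²θ) = 0.095·27.83·0.31233/0.31076 = 2.6572 rad/s.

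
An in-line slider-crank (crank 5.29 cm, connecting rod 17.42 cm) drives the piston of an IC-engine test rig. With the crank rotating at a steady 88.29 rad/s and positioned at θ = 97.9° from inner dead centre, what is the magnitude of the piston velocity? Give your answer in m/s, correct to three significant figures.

4.42

ω = 88.29 rad/s
For an in-line slider-crank, x = r cosθ + √(L² − r² sin²θ), so v = −rω sinθ·[1 + r cosθ/√(L² − r² sin²θ)].
With r = 0.0529 m, L = 0.1742 m, θ = 97.9°: √(L² − r² sin²θ) = 0.16613 m.
v = −0.0529·88.29·0.99051·[1 + 0.0529·-0.13744/0.16613] = -4.4237 m/s.
|v| = 4.4237 m/s.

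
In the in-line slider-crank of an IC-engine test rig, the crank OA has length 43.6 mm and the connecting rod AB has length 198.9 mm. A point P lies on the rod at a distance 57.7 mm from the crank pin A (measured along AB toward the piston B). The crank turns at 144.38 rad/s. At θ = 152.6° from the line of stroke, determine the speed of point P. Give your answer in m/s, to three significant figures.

4.82

ω = 144.4 rad/s.  Crank-pin speed |V_A| = rω = 6.295 m/s, perpendicular to OA.
Rod angle: sinφ = −(r/L) sinθ ⇒ φ = -5.790°; ω_rod = −rω cosθ/√(L²−r²sin²θ) = +28.242 rad/s.
V_P = V_A + ω_rod × AP, with AP = 0.0577 m along the rod.
Components: V_Px = −rω sinθ − a·ω_rod·sinφ = -2.7326 m/s;  V_Py = rω cosθ + a·ω_rod·cosφ = -3.9675 m/s.
|V_P| = √(V_Px² + V_Py²) = 4.8175 m/s.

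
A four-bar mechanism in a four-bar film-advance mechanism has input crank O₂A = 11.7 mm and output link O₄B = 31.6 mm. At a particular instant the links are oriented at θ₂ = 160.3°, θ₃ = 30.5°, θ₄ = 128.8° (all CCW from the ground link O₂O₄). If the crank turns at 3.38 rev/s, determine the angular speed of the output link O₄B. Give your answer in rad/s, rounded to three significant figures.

6.11

ω₂ = 21.24 rad/s (from 3.38 rev/s).
Differentiating the loop-closure r₂e^{iθ₂}+r₃e^{iθ₃}=r₁+r₄e^{iθ₄} gives r₂ω₂e^{iθ₂}+r₃ω₃e^{iθ₃}=r₄ω₄e^{iθ₄}.
Eliminating the other unknown: ω₄ = r₂ω₂ sin(θ₂−θ₃) / [r₄ sin(θ₄−θ₃)].
Numerator sine = +0.76828; denominator sine = +0.98953.
Result = 0.0117·21.24·(+0.76828) / (0.0316·(+0.98953)) = +6.1051 rad/s; magnitude 6.1051 rad/s.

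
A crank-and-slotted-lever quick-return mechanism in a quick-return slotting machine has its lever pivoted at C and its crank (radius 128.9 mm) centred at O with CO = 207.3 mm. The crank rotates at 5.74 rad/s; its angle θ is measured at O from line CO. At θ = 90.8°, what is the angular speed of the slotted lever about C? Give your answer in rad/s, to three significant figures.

1.58

ω = 5.74 rad/s
Crank pin A relative to C: A = (d + r cosθ, r sinθ); lever angle φ = atan2(r sinθ, d + r cosθ).
Differentiating tanφ: φ̇ = rω(d cosθ + r)/(d² + r² + 2dr cosθ).
d² + r² + 2dr cosθ = |CA|² = 0.0588423 m²;  d cosθ + r = +0.12601 m.
|ω_lever| = |0.1289·5.74·+0.12601| / 0.0588423 = 1.5844 rad/s.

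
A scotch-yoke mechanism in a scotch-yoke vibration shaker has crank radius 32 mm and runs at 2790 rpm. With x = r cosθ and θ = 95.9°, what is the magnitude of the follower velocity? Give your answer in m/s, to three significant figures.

ω = 292.2 rad/s (from 2790 rpm).
x = r cosθ ⇒ ẋ = −rω sinθ.
|v| = rω|sinθ| = 0.032·292.2·|sin 95.9°| = 9.2999 m/s.

9.30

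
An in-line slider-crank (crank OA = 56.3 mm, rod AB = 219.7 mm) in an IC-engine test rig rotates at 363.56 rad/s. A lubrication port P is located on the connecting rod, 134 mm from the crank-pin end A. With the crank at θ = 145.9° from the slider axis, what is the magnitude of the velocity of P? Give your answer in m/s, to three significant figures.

12.0

ω = 363.6 rad/s.  Crank-pin speed |V_A| = rω = 20.468 m/s, perpendicular to OA.
Rod angle: sinφ = −(r/L) sinθ ⇒ φ = -8.260°; ω_rod = −rω cosθ/√(L²−r²sin²θ) = +77.955 rad/s.
V_P = V_A + ω_rod × AP, with AP = 0.134 m along the rod.
Components: V_Px = −rω sinθ − a·ω_rod·sinφ = -9.9746 m/s;  V_Py = rω cosθ + a·ω_rod·cosφ = -6.6115 m/s.
|V_P| = √(V_Px² + V_Py²) = 11.967 m/s.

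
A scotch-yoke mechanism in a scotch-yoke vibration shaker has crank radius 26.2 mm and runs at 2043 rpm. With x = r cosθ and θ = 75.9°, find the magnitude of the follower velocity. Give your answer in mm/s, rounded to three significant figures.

ω = 213.9 rad/s (from 2043 rpm).
x = r cosθ ⇒ ẋ = −rω sinθ.
|v| = rω|sinθ| = 0.0262·213.9·|sin 75.9°| = 5.4364 m/s = 5436.4 mm/s.

5440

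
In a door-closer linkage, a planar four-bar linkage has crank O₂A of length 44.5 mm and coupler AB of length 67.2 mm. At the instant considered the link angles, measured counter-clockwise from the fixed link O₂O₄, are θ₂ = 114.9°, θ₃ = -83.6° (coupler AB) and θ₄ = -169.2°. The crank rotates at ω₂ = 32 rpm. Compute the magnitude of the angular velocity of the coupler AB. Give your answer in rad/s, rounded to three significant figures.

ω₂ = 3.351 rad/s (from 32 rpm).
Differentiating the loop-closure r₂e^{iθ₂}+r₃e^{iθ₃}=r₁+r₄e^{iθ₄} gives r₂ω₂e^{iθ₂}+r₃ω₃e^{iθ₃}=r₄ω₄e^{iθ₄}.
Eliminating the other unknown: ω₃ = r₂ω₂ sin(θ₄−θ₂) / [r₃ sin(θ₃−θ₄)].
Numerator sine = +0.96987; denominator sine = +0.99705.
Result = 0.0445·3.351·(+0.96987) / (0.0672·(+0.99705)) = +2.1586 rad/s; magnitude 2.1586 rad/s.

2.16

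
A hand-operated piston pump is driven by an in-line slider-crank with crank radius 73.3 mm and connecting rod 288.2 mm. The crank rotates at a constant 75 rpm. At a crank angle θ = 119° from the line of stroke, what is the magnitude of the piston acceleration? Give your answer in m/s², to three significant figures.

2.80

ω = 2π·75/60 = 7.854 rad/s
x(θ) = r cosθ + √(L² − r² sin²θ); with ω constant, a = ω²·d²x/dθ².
d²x/dθ² = −r cosθ − r²(cos2θ)/√u − r⁴ sin²2θ/(4u^{3/2}),  u = L² − r² sin²θ = 0.0789492 m².
Substituting r = 0.0733 m, L = 0.2882 m, θ = 119°: d²x/dθ² = +0.045436 m.
a = ω²·d²x/dθ² = (7.854)²·(+0.045436) = +2.8027 m/s²;  |a| = 2.8027 m/s².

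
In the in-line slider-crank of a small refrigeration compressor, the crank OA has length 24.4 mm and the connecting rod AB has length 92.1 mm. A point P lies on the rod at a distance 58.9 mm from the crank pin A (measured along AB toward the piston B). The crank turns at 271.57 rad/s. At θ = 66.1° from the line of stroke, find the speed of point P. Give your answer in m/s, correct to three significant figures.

ω = 271.6 rad/s.  Crank-pin speed |V_A| = rω = 6.6263 m/s, perpendicular to OA.
Rod angle: sinφ = −(r/L) sinθ ⇒ φ = -14.017°; ω_rod = −rω cosθ/√(L²−r²sin²θ) = -30.043 rad/s.
V_P = V_A + ω_rod × AP, with AP = 0.0589 m along the rod.
Components: V_Px = −rω sinθ − a·ω_rod·sinφ = -6.4867 m/s;  V_Py = rω cosθ + a·ω_rod·cosφ = +0.96774 m/s.
|V_P| = √(V_Px² + V_Py²) = 6.5585 m/s.

6.56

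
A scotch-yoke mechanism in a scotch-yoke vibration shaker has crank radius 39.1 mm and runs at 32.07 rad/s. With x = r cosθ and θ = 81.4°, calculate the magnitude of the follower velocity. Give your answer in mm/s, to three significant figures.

ω = 32.07 rad/s
x = r cosθ ⇒ ẋ = −rω sinθ.
|v| = rω|sinθ| = 0.0391·32.07·|sin 81.4°| = 1.2398 m/s = 1239.8 mm/s.

1240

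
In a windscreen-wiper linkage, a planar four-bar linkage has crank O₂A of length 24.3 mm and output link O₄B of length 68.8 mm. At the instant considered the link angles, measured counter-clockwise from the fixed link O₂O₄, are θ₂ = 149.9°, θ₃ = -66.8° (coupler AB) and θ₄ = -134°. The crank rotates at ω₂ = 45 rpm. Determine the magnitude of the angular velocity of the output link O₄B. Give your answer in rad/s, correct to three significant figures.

ω₂ = 4.712 rad/s (from 45 rpm).
Differentiating the loop-closure r₂e^{iθ₂}+r₃e^{iθ₃}=r₁+r₄e^{iθ₄} gives r₂ω₂e^{iθ₂}+r₃ω₃e^{iθ₃}=r₄ω₄e^{iθ₄}.
Eliminating the other unknown: ω₄ = r₂ω₂ sin(θ₂−θ₃) / [r₄ sin(θ₄−θ₃)].
Numerator sine = -0.59763; denominator sine = -0.92186.
Result = 0.0243·4.712·(-0.59763) / (0.0688·(-0.92186)) = +1.079 rad/s; magnitude 1.079 rad/s.

1.08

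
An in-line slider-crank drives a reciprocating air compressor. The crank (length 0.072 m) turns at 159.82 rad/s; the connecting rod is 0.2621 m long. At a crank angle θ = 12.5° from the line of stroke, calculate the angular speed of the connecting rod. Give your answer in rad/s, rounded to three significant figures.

42.9

ω = 159.8 rad/s
The rod makes angle φ with the slider axis where L sinφ = r sinθ; differentiating, L cosφ·φ̇ = r ω cosθ.
L cosφ = √(L² − r² sin²θ) = 0.26164 m.
|ω_rod| = r ω |cosθ| / √(L² − r² sin²θ) = 0.072·159.8·0.97630/0.26164 = 42.939 rad/s.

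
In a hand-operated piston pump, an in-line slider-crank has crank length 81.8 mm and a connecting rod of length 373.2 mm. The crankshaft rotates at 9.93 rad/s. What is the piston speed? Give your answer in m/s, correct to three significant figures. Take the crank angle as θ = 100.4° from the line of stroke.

ω = 9.93 rad/s
For an in-line slider-crank, x = r cosθ + √(L² − r² sin²θ), so v = −rω sinθ·[1 + r cosθ/√(L² − r² sin²θ)].
With r = 0.0818 m, L = 0.3732 m, θ = 100.4°: √(L² − r² sin²θ) = 0.36442 m.
v = −0.0818·9.93·0.98357·[1 + 0.0818·-0.18052/0.36442] = -0.76656 m/s.
|v| = 0.76656 m/s.

0.767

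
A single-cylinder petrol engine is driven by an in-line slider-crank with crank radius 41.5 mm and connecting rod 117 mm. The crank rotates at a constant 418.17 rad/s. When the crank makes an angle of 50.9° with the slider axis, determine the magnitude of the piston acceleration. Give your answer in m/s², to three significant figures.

ω = 418.2 rad/s
x(θ) = r cosθ + √(L² − r² sin²θ); with ω constant, a = ω²·d²x/dθ².
d²x/dθ² = −r cosθ − r²(cos2θ)/√u − r⁴ sin²2θ/(4u^{3/2}),  u = L² − r² sin²θ = 0.0126518 m².
Substituting r = 0.0415 m, L = 0.117 m, θ = 50.9°: d²x/dθ² = -0.023541 m.
a = ω²·d²x/dθ² = (418.2)²·(-0.023541) = -4116.6 m/s²;  |a| = 4116.6 m/s².

4120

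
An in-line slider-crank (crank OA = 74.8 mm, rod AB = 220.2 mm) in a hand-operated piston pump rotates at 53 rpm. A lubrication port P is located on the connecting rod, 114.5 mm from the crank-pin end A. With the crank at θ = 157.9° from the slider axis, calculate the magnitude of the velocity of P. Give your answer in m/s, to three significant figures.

0.226

ω = 5.55 rad/s.  Crank-pin speed |V_A| = rω = 0.41515 m/s, perpendicular to OA.
Rod angle: sinφ = −(r/L) sinθ ⇒ φ = -7.342°; ω_rod = −rω cosθ/√(L²−r²sin²θ) = +1.7613 rad/s.
V_P = V_A + ω_rod × AP, with AP = 0.1145 m along the rod.
Components: V_Px = −rω sinθ − a·ω_rod·sinφ = -0.13042 m/s;  V_Py = rω cosθ + a·ω_rod·cosφ = -0.18464 m/s.
|V_P| = √(V_Px² + V_Py²) = 0.22605 m/s.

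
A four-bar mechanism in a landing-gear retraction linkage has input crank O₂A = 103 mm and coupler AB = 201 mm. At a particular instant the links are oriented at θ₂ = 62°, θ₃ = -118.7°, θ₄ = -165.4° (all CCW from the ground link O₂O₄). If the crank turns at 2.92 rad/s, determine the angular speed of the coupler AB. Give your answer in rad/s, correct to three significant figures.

1.51

ω₂ = 2.92 rad/s
Differentiating the loop-closure r₂e^{iθ₂}+r₃e^{iθ₃}=r₁+r₄e^{iθ₄} gives r₂ω₂e^{iθ₂}+r₃ω₃e^{iθ₃}=r₄ω₄e^{iθ₄}.
Eliminating the other unknown: ω₃ = r₂ω₂ sin(θ₄−θ₂) / [r₃ sin(θ₃−θ₄)].
Numerator sine = +0.73610; denominator sine = +0.72777.
Result = 0.103·2.92·(+0.73610) / (0.201·(+0.72777)) = +1.5134 rad/s; magnitude 1.5134 rad/s.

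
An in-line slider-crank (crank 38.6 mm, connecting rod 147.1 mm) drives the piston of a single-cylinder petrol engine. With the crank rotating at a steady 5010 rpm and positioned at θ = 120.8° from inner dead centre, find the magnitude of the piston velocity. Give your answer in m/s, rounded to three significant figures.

ω = 2π·5010/60 = 524.6 rad/s
For an in-line slider-crank, x = r cosθ + √(L² − r² sin²θ), so v = −rω sinθ·[1 + r cosθ/√(L² − r² sin²θ)].
With r = 0.0386 m, L = 0.1471 m, θ = 120.8°: √(L² − r² sin²θ) = 0.14331 m.
v = −0.0386·524.6·0.85896·[1 + 0.0386·-0.51204/0.14331] = -14.996 m/s.
|v| = 14.996 m/s.

15.0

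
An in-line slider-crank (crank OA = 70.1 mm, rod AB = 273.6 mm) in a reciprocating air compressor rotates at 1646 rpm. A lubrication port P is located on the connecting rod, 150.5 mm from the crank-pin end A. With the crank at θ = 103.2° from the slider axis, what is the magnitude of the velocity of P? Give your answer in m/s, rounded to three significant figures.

11.4

ω = 172.4 rad/s.  Crank-pin speed |V_A| = rω = 12.083 m/s, perpendicular to OA.
Rod angle: sinφ = −(r/L) sinθ ⇒ φ = -14.445°; ω_rod = −rω cosθ/√(L²−r²sin²θ) = +10.414 rad/s.
V_P = V_A + ω_rod × AP, with AP = 0.1505 m along the rod.
Components: V_Px = −rω sinθ − a·ω_rod·sinφ = -11.373 m/s;  V_Py = rω cosθ + a·ω_rod·cosφ = -1.2414 m/s.
|V_P| = √(V_Px² + V_Py²) = 11.44 m/s.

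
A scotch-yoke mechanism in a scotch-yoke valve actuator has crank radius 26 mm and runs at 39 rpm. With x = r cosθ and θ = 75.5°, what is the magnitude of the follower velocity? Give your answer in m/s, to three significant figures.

0.103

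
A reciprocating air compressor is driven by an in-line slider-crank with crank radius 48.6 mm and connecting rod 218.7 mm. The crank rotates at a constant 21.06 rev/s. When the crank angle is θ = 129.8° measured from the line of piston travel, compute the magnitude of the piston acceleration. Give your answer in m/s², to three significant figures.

ω = 2π·21.1 = 132.3 rad/s
x(θ) = r cosθ + √(L² − r² sin²θ); with ω constant, a = ω²·d²x/dθ².
d²x/dθ² = −r cosθ − r²(cos2θ)/√u − r⁴ sin²2θ/(4u^{3/2}),  u = L² − r² sin²θ = 0.0464355 m².
Substituting r = 0.0486 m, L = 0.2187 m, θ = 129.8°: d²x/dθ² = +0.032953 m.
a = ω²·d²x/dθ² = (132.3)²·(+0.032953) = +577 m/s²;  |a| = 577 m/s².

577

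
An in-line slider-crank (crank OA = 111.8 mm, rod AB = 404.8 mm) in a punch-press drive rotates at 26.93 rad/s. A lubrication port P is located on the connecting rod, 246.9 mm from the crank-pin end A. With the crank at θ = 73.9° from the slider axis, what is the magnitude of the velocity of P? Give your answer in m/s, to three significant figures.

ω = 26.93 rad/s.  Crank-pin speed |V_A| = rω = 3.0108 m/s, perpendicular to OA.
Rod angle: sinφ = −(r/L) sinθ ⇒ φ = -15.388°; ω_rod = −rω cosθ/√(L²−r²sin²θ) = -2.1393 rad/s.
V_P = V_A + ω_rod × AP, with AP = 0.2469 m along the rod.
Components: V_Px = −rω sinθ − a·ω_rod·sinφ = -3.0328 m/s;  V_Py = rω cosθ + a·ω_rod·cosφ = +0.32568 m/s.
|V_P| = √(V_Px² + V_Py²) = 3.0503 m/s.

3.05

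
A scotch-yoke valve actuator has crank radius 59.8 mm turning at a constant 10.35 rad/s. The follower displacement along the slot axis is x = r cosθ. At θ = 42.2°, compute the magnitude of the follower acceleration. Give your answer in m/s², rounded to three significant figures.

ω = 10.35 rad/s
x = r cosθ ⇒ ẍ = −rω² cosθ (ω constant).
|a| = rω²|cosθ| = 0.0598·(10.35)²·|cos 42.2°| = 4.7455 m/s².

4.75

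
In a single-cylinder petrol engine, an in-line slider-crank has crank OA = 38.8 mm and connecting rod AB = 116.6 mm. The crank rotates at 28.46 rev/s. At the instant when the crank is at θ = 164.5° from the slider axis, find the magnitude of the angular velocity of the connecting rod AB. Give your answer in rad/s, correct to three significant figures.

57.6

ω = 178.8 rad/s (converted from 28.46 rev/s).
The rod makes angle φ with the slider axis where L sinφ = r sinθ; differentiating, L cosφ·φ̇ = r ω cosθ.
L cosφ = √(L² − r² sin²θ) = 0.11614 m.
|ω_rod| = r ω |cosθ| / √(L² − r² sin²θ) = 0.0388·178.8·0.96363/0.11614 = 57.568 rad/s.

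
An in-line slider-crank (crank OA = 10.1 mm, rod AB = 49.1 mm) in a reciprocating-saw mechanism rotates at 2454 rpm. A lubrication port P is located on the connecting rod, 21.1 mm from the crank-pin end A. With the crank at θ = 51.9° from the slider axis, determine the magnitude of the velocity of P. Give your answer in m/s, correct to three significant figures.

ω = 257 rad/s.  Crank-pin speed |V_A| = rω = 2.5955 m/s, perpendicular to OA.
Rod angle: sinφ = −(r/L) sinθ ⇒ φ = -9.316°; ω_rod = −rω cosθ/√(L²−r²sin²θ) = -33.054 rad/s.
V_P = V_A + ω_rod × AP, with AP = 0.0211 m along the rod.
Components: V_Px = −rω sinθ − a·ω_rod·sinφ = -2.1554 m/s;  V_Py = rω cosθ + a·ω_rod·cosφ = +0.9133 m/s.
|V_P| = √(V_Px² + V_Py²) = 2.3409 m/s.

2.34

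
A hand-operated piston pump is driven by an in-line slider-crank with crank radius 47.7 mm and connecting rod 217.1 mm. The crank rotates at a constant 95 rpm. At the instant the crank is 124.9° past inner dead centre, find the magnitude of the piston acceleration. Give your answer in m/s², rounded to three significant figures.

ω = 2π·95/60 = 9.948 rad/s
x(θ) = r cosθ + √(L² − r² sin²θ); with ω constant, a = ω²·d²x/dθ².
d²x/dθ² = −r cosθ − r²(cos2θ)/√u − r⁴ sin²2θ/(4u^{3/2}),  u = L² − r² sin²θ = 0.0456019 m².
Substituting r = 0.0477 m, L = 0.2171 m, θ = 124.9°: d²x/dθ² = +0.030853 m.
a = ω²·d²x/dθ² = (9.948)²·(+0.030853) = +3.0536 m/s²;  |a| = 3.0536 m/s².

3.05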